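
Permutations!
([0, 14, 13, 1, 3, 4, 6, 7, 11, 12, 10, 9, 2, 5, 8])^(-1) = (1 3 4 5 13 2 12 9 11 8 14)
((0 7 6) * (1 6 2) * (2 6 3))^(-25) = ((0 7 6)(1 3 2))^(-25) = (0 6 7)(1 2 3)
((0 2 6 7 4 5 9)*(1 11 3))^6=((0 2 6 7 4 5 9)(1 11 3))^6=(11)(0 9 5 4 7 6 2)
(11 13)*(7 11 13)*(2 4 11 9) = [0, 1, 4, 3, 11, 5, 6, 9, 8, 2, 10, 7, 12, 13] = (13)(2 4 11 7 9)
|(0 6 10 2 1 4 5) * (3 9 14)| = |(0 6 10 2 1 4 5)(3 9 14)| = 21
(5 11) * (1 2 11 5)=[0, 2, 11, 3, 4, 5, 6, 7, 8, 9, 10, 1]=(1 2 11)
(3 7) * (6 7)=(3 6 7)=[0, 1, 2, 6, 4, 5, 7, 3]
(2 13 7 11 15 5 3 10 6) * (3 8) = [0, 1, 13, 10, 4, 8, 2, 11, 3, 9, 6, 15, 12, 7, 14, 5] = (2 13 7 11 15 5 8 3 10 6)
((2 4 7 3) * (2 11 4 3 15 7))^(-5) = (2 4 11 3)(7 15) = ((2 3 11 4)(7 15))^(-5)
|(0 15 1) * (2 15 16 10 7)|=|(0 16 10 7 2 15 1)|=7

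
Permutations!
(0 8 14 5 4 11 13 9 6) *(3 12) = (0 8 14 5 4 11 13 9 6)(3 12) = [8, 1, 2, 12, 11, 4, 0, 7, 14, 6, 10, 13, 3, 9, 5]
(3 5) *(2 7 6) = (2 7 6)(3 5) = [0, 1, 7, 5, 4, 3, 2, 6]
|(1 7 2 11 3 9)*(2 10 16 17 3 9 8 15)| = 11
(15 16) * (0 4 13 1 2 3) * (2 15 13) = (0 4 2 3)(1 15 16 13) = [4, 15, 3, 0, 2, 5, 6, 7, 8, 9, 10, 11, 12, 1, 14, 16, 13]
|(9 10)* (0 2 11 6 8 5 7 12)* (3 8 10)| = 11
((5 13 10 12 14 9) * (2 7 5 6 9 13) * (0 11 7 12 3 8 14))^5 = ((0 11 7 5 2 12)(3 8 14 13 10)(6 9))^5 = (14)(0 12 2 5 7 11)(6 9)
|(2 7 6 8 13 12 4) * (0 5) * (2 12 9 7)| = 10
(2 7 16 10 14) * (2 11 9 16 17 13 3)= (2 7 17 13 3)(9 16 10 14 11)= [0, 1, 7, 2, 4, 5, 6, 17, 8, 16, 14, 9, 12, 3, 11, 15, 10, 13]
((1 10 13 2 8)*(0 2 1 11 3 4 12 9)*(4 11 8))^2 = ((0 2 4 12 9)(1 10 13)(3 11))^2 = (0 4 9 2 12)(1 13 10)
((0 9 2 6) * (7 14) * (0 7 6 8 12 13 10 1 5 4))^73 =((0 9 2 8 12 13 10 1 5 4)(6 7 14))^73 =(0 8 10 4 2 13 5 9 12 1)(6 7 14)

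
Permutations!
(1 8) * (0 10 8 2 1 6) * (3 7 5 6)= (0 10 8 3 7 5 6)(1 2)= [10, 2, 1, 7, 4, 6, 0, 5, 3, 9, 8]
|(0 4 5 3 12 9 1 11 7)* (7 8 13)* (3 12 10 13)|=12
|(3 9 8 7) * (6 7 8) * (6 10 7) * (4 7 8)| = 6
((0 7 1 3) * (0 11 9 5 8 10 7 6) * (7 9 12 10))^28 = (1 3 11 12 10 9 5 8 7)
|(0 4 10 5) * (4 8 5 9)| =3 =|(0 8 5)(4 10 9)|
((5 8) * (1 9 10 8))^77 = ((1 9 10 8 5))^77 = (1 10 5 9 8)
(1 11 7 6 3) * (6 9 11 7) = (1 7 9 11 6 3) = [0, 7, 2, 1, 4, 5, 3, 9, 8, 11, 10, 6]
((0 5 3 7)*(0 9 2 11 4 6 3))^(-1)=(0 5)(2 9 7 3 6 4 11)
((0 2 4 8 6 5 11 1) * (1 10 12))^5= ((0 2 4 8 6 5 11 10 12 1))^5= (0 5)(1 6)(2 11)(4 10)(8 12)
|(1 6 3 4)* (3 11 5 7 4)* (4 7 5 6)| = |(1 4)(6 11)| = 2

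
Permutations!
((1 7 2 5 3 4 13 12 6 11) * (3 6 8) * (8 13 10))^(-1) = ((1 7 2 5 6 11)(3 4 10 8)(12 13))^(-1) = (1 11 6 5 2 7)(3 8 10 4)(12 13)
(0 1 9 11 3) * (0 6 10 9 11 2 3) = (0 1 11)(2 3 6 10 9) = [1, 11, 3, 6, 4, 5, 10, 7, 8, 2, 9, 0]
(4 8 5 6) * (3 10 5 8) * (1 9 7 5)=[0, 9, 2, 10, 3, 6, 4, 5, 8, 7, 1]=(1 9 7 5 6 4 3 10)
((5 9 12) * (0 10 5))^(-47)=((0 10 5 9 12))^(-47)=(0 9 10 12 5)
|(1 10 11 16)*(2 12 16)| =|(1 10 11 2 12 16)| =6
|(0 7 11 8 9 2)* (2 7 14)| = 12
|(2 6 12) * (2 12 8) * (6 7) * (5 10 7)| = |(12)(2 5 10 7 6 8)| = 6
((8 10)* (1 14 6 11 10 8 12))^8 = (1 6 10)(11 12 14)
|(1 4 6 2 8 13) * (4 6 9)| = 10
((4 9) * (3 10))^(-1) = ((3 10)(4 9))^(-1) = (3 10)(4 9)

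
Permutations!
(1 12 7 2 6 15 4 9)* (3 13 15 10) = (1 12 7 2 6 10 3 13 15 4 9) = [0, 12, 6, 13, 9, 5, 10, 2, 8, 1, 3, 11, 7, 15, 14, 4]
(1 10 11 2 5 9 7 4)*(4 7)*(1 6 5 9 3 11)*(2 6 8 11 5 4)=(1 10)(2 9)(3 5)(4 8 11 6)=[0, 10, 9, 5, 8, 3, 4, 7, 11, 2, 1, 6]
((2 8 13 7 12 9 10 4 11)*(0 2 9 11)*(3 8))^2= (0 3 13 12 9 4 2 8 7 11 10)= ((0 2 3 8 13 7 12 11 9 10 4))^2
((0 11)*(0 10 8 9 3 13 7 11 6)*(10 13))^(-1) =((0 6)(3 10 8 9)(7 11 13))^(-1) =(0 6)(3 9 8 10)(7 13 11)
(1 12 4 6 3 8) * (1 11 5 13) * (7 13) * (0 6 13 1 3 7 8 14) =(0 6 7 1 12 4 13 3 14)(5 8 11) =[6, 12, 2, 14, 13, 8, 7, 1, 11, 9, 10, 5, 4, 3, 0]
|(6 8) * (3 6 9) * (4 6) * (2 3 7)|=7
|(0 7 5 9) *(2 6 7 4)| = 7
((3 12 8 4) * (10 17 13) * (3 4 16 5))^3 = (17)(3 16 12 5 8)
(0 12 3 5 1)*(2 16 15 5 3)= (0 12 2 16 15 5 1)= [12, 0, 16, 3, 4, 1, 6, 7, 8, 9, 10, 11, 2, 13, 14, 5, 15]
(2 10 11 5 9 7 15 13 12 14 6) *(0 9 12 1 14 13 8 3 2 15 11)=(0 9 7 11 5 12 13 1 14 6 15 8 3 2 10)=[9, 14, 10, 2, 4, 12, 15, 11, 3, 7, 0, 5, 13, 1, 6, 8]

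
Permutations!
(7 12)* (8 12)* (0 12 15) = (0 12 7 8 15) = [12, 1, 2, 3, 4, 5, 6, 8, 15, 9, 10, 11, 7, 13, 14, 0]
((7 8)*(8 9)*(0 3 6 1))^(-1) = (0 1 6 3)(7 8 9)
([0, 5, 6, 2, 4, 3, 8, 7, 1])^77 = (1 8 6 2 3 5)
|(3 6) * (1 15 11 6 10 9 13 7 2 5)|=11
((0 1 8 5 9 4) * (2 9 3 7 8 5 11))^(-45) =(0 8)(1 11)(2 5)(3 9)(4 7)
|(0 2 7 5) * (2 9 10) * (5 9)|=4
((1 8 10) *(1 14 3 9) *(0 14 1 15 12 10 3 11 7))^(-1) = ((0 14 11 7)(1 8 3 9 15 12 10))^(-1) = (0 7 11 14)(1 10 12 15 9 3 8)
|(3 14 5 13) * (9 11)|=4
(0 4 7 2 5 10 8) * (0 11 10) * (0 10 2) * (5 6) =(0 4 7)(2 6 5 10 8 11) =[4, 1, 6, 3, 7, 10, 5, 0, 11, 9, 8, 2]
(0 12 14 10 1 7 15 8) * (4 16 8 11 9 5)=(0 12 14 10 1 7 15 11 9 5 4 16 8)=[12, 7, 2, 3, 16, 4, 6, 15, 0, 5, 1, 9, 14, 13, 10, 11, 8]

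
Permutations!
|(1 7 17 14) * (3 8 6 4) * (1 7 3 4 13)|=15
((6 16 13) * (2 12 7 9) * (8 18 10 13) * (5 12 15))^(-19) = ((2 15 5 12 7 9)(6 16 8 18 10 13))^(-19) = (2 9 7 12 5 15)(6 13 10 18 8 16)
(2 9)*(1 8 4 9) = (1 8 4 9 2) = [0, 8, 1, 3, 9, 5, 6, 7, 4, 2]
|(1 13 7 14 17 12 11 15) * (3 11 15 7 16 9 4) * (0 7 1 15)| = |(0 7 14 17 12)(1 13 16 9 4 3 11)| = 35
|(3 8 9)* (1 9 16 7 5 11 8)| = 15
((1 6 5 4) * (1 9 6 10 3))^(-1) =((1 10 3)(4 9 6 5))^(-1) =(1 3 10)(4 5 6 9)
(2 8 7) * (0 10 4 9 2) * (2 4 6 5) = (0 10 6 5 2 8 7)(4 9) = [10, 1, 8, 3, 9, 2, 5, 0, 7, 4, 6]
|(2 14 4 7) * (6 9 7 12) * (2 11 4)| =|(2 14)(4 12 6 9 7 11)| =6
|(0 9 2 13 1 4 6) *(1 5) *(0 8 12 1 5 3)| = 5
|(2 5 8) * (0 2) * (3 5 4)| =6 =|(0 2 4 3 5 8)|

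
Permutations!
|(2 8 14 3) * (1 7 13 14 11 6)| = 9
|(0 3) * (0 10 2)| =|(0 3 10 2)| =4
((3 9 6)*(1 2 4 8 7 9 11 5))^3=(1 8 6 5 4 9 11 2 7 3)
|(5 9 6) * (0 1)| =|(0 1)(5 9 6)| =6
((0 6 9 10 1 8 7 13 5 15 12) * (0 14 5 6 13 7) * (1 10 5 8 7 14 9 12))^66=(15)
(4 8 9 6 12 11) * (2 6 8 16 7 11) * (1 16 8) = (1 16 7 11 4 8 9)(2 6 12) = [0, 16, 6, 3, 8, 5, 12, 11, 9, 1, 10, 4, 2, 13, 14, 15, 7]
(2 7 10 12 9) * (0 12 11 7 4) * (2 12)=(0 2 4)(7 10 11)(9 12)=[2, 1, 4, 3, 0, 5, 6, 10, 8, 12, 11, 7, 9]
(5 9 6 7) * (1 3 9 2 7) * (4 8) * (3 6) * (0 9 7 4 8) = (0 9 3 7 5 2 4)(1 6) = [9, 6, 4, 7, 0, 2, 1, 5, 8, 3]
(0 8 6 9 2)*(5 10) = (0 8 6 9 2)(5 10) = [8, 1, 0, 3, 4, 10, 9, 7, 6, 2, 5]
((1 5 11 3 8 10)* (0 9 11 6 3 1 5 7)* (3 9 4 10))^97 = (0 1 9 5 4 7 11 6 10)(3 8)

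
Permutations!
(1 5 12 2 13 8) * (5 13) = [0, 13, 5, 3, 4, 12, 6, 7, 1, 9, 10, 11, 2, 8] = (1 13 8)(2 5 12)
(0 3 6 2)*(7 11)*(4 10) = (0 3 6 2)(4 10)(7 11) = [3, 1, 0, 6, 10, 5, 2, 11, 8, 9, 4, 7]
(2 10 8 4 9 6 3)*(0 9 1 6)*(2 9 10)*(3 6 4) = [10, 4, 2, 9, 1, 5, 6, 7, 3, 0, 8] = (0 10 8 3 9)(1 4)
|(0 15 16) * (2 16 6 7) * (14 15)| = 7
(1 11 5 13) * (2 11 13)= [0, 13, 11, 3, 4, 2, 6, 7, 8, 9, 10, 5, 12, 1]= (1 13)(2 11 5)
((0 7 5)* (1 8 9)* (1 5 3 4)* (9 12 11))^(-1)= ((0 7 3 4 1 8 12 11 9 5))^(-1)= (0 5 9 11 12 8 1 4 3 7)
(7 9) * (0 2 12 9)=(0 2 12 9 7)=[2, 1, 12, 3, 4, 5, 6, 0, 8, 7, 10, 11, 9]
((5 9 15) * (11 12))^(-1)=((5 9 15)(11 12))^(-1)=(5 15 9)(11 12)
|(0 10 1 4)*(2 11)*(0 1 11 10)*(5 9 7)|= 6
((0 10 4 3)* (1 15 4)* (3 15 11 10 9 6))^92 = ((0 9 6 3)(1 11 10)(4 15))^92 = (15)(1 10 11)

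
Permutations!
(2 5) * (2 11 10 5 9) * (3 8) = (2 9)(3 8)(5 11 10) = [0, 1, 9, 8, 4, 11, 6, 7, 3, 2, 5, 10]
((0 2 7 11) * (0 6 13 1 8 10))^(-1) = ((0 2 7 11 6 13 1 8 10))^(-1) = (0 10 8 1 13 6 11 7 2)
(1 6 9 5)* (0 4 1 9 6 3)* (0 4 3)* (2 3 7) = (0 7 2 3 4 1)(5 9) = [7, 0, 3, 4, 1, 9, 6, 2, 8, 5]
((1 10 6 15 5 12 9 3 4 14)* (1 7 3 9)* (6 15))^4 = (1 12 5 15 10)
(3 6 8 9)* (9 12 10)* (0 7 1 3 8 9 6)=(0 7 1 3)(6 9 8 12 10)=[7, 3, 2, 0, 4, 5, 9, 1, 12, 8, 6, 11, 10]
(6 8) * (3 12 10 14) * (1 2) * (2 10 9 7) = [0, 10, 1, 12, 4, 5, 8, 2, 6, 7, 14, 11, 9, 13, 3] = (1 10 14 3 12 9 7 2)(6 8)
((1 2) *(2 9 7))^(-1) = ((1 9 7 2))^(-1) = (1 2 7 9)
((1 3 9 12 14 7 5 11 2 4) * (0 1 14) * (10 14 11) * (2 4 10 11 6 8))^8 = (0 9 1 12 3)(2 8 6 4 11 5 7 14 10)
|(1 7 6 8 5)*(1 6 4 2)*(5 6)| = 4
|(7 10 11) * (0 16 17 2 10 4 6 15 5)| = 11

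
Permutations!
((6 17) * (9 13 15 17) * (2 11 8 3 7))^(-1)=((2 11 8 3 7)(6 9 13 15 17))^(-1)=(2 7 3 8 11)(6 17 15 13 9)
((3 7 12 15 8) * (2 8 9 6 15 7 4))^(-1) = (2 4 3 8)(6 9 15)(7 12)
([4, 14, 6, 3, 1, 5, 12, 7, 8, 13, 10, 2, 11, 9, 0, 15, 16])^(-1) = [14, 4, 11, 3, 0, 5, 2, 7, 8, 13, 10, 12, 6, 9, 1, 15, 16]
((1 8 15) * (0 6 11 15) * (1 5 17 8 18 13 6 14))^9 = (0 17 15 6 18 14 8 5 11 13 1)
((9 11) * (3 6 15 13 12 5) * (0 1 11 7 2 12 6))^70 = ((0 1 11 9 7 2 12 5 3)(6 15 13))^70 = (0 5 2 9 1 3 12 7 11)(6 15 13)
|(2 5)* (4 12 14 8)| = |(2 5)(4 12 14 8)| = 4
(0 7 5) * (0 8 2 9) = [7, 1, 9, 3, 4, 8, 6, 5, 2, 0] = (0 7 5 8 2 9)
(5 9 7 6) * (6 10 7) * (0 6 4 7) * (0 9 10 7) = [6, 1, 2, 3, 0, 10, 5, 7, 8, 4, 9] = (0 6 5 10 9 4)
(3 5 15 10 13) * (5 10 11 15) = (3 10 13)(11 15) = [0, 1, 2, 10, 4, 5, 6, 7, 8, 9, 13, 15, 12, 3, 14, 11]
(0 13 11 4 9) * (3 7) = (0 13 11 4 9)(3 7) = [13, 1, 2, 7, 9, 5, 6, 3, 8, 0, 10, 4, 12, 11]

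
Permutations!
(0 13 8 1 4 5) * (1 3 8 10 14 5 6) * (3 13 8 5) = [8, 4, 2, 5, 6, 0, 1, 7, 13, 9, 14, 11, 12, 10, 3] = (0 8 13 10 14 3 5)(1 4 6)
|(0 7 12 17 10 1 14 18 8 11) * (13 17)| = |(0 7 12 13 17 10 1 14 18 8 11)| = 11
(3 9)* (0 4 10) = (0 4 10)(3 9) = [4, 1, 2, 9, 10, 5, 6, 7, 8, 3, 0]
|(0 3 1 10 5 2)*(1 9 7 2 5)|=|(0 3 9 7 2)(1 10)|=10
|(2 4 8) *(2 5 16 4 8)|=5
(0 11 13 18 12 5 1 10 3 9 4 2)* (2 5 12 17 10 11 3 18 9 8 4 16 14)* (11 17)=(0 3 8 4 5 1 17 10 18 11 13 9 16 14 2)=[3, 17, 0, 8, 5, 1, 6, 7, 4, 16, 18, 13, 12, 9, 2, 15, 14, 10, 11]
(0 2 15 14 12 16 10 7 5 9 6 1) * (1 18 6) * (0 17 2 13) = (0 13)(1 17 2 15 14 12 16 10 7 5 9)(6 18) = [13, 17, 15, 3, 4, 9, 18, 5, 8, 1, 7, 11, 16, 0, 12, 14, 10, 2, 6]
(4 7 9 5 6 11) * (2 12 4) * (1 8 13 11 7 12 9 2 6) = (1 8 13 11 6 7 2 9 5)(4 12) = [0, 8, 9, 3, 12, 1, 7, 2, 13, 5, 10, 6, 4, 11]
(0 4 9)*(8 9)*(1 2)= (0 4 8 9)(1 2)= [4, 2, 1, 3, 8, 5, 6, 7, 9, 0]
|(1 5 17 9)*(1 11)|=5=|(1 5 17 9 11)|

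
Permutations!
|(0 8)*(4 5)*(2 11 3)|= 6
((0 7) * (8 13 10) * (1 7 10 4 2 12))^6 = (0 12 13)(1 4 10)(2 8 7)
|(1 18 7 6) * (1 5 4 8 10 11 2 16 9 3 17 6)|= 33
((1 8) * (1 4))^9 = ((1 8 4))^9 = (8)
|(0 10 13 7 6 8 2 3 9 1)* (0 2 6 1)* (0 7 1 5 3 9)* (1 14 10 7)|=|(0 7 5 3)(1 2 9)(6 8)(10 13 14)|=12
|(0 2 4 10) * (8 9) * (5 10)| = 10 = |(0 2 4 5 10)(8 9)|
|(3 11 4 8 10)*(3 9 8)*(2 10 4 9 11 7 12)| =|(2 10 11 9 8 4 3 7 12)| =9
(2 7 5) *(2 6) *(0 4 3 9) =(0 4 3 9)(2 7 5 6) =[4, 1, 7, 9, 3, 6, 2, 5, 8, 0]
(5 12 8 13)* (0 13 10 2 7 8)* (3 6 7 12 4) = (0 13 5 4 3 6 7 8 10 2 12) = [13, 1, 12, 6, 3, 4, 7, 8, 10, 9, 2, 11, 0, 5]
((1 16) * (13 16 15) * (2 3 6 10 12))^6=((1 15 13 16)(2 3 6 10 12))^6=(1 13)(2 3 6 10 12)(15 16)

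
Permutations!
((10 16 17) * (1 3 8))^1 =(1 3 8)(10 16 17)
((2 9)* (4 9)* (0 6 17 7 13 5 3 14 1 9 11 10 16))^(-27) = (0 7 3 9 11)(1 4 16 17 5)(2 10 6 13 14)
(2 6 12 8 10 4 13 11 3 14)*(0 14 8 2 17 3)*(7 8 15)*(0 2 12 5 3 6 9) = (0 14 17 6 5 3 15 7 8 10 4 13 11 2 9) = [14, 1, 9, 15, 13, 3, 5, 8, 10, 0, 4, 2, 12, 11, 17, 7, 16, 6]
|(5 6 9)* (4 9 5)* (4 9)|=2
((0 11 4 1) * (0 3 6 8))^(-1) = ((0 11 4 1 3 6 8))^(-1) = (0 8 6 3 1 4 11)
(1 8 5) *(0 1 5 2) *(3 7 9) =(0 1 8 2)(3 7 9) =[1, 8, 0, 7, 4, 5, 6, 9, 2, 3]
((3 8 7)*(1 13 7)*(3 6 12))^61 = ((1 13 7 6 12 3 8))^61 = (1 3 6 13 8 12 7)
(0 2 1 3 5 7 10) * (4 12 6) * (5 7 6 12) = [2, 3, 1, 7, 5, 6, 4, 10, 8, 9, 0, 11, 12] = (12)(0 2 1 3 7 10)(4 5 6)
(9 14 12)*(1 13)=(1 13)(9 14 12)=[0, 13, 2, 3, 4, 5, 6, 7, 8, 14, 10, 11, 9, 1, 12]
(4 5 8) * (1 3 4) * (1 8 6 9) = (1 3 4 5 6 9) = [0, 3, 2, 4, 5, 6, 9, 7, 8, 1]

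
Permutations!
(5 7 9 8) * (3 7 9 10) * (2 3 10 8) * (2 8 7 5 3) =(10)(3 5 9 8) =[0, 1, 2, 5, 4, 9, 6, 7, 3, 8, 10]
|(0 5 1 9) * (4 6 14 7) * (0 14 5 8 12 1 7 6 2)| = |(0 8 12 1 9 14 6 5 7 4 2)| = 11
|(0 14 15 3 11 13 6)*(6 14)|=10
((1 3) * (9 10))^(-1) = (1 3)(9 10)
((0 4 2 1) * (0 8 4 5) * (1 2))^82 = (1 8 4)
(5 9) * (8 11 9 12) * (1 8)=[0, 8, 2, 3, 4, 12, 6, 7, 11, 5, 10, 9, 1]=(1 8 11 9 5 12)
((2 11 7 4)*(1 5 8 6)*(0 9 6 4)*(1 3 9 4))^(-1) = (0 7 11 2 4)(1 8 5)(3 6 9)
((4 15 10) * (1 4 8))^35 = (15)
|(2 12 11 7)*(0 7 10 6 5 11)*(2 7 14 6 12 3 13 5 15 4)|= |(0 14 6 15 4 2 3 13 5 11 10 12)|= 12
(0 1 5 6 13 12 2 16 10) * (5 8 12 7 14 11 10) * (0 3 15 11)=(0 1 8 12 2 16 5 6 13 7 14)(3 15 11 10)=[1, 8, 16, 15, 4, 6, 13, 14, 12, 9, 3, 10, 2, 7, 0, 11, 5]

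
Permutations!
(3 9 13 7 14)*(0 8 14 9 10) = (0 8 14 3 10)(7 9 13) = [8, 1, 2, 10, 4, 5, 6, 9, 14, 13, 0, 11, 12, 7, 3]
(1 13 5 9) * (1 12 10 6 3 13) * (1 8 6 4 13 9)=(1 8 6 3 9 12 10 4 13 5)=[0, 8, 2, 9, 13, 1, 3, 7, 6, 12, 4, 11, 10, 5]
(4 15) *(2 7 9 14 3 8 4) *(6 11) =(2 7 9 14 3 8 4 15)(6 11) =[0, 1, 7, 8, 15, 5, 11, 9, 4, 14, 10, 6, 12, 13, 3, 2]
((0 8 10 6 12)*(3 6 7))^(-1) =((0 8 10 7 3 6 12))^(-1) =(0 12 6 3 7 10 8)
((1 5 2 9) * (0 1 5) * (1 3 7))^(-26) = (0 7)(1 3)(2 9 5)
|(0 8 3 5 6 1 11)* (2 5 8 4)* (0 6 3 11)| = 9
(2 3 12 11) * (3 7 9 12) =(2 7 9 12 11) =[0, 1, 7, 3, 4, 5, 6, 9, 8, 12, 10, 2, 11]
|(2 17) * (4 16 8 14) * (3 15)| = |(2 17)(3 15)(4 16 8 14)| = 4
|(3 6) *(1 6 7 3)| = 2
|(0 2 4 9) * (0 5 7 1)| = 7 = |(0 2 4 9 5 7 1)|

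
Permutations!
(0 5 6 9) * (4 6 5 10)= (0 10 4 6 9)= [10, 1, 2, 3, 6, 5, 9, 7, 8, 0, 4]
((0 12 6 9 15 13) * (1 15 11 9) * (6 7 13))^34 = (0 7)(1 15 6)(12 13)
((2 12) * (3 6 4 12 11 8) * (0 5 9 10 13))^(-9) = ((0 5 9 10 13)(2 11 8 3 6 4 12))^(-9) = (0 5 9 10 13)(2 4 3 11 12 6 8)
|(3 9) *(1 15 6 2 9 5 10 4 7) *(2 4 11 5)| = |(1 15 6 4 7)(2 9 3)(5 10 11)| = 15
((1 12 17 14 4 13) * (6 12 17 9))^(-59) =((1 17 14 4 13)(6 12 9))^(-59) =(1 17 14 4 13)(6 12 9)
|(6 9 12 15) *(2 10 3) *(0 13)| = |(0 13)(2 10 3)(6 9 12 15)| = 12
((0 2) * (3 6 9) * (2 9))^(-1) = (0 2 6 3 9) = ((0 9 3 6 2))^(-1)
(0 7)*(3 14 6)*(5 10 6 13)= (0 7)(3 14 13 5 10 6)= [7, 1, 2, 14, 4, 10, 3, 0, 8, 9, 6, 11, 12, 5, 13]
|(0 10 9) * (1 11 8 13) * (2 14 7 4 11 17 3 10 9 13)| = 30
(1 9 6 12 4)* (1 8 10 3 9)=[0, 1, 2, 9, 8, 5, 12, 7, 10, 6, 3, 11, 4]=(3 9 6 12 4 8 10)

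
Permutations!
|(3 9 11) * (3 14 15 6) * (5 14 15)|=10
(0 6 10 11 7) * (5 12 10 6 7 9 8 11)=(0 7)(5 12 10)(8 11 9)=[7, 1, 2, 3, 4, 12, 6, 0, 11, 8, 5, 9, 10]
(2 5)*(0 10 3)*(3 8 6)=(0 10 8 6 3)(2 5)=[10, 1, 5, 0, 4, 2, 3, 7, 6, 9, 8]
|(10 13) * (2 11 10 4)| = |(2 11 10 13 4)| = 5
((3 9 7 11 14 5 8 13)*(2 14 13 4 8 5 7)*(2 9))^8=((2 14 7 11 13 3)(4 8))^8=(2 7 13)(3 14 11)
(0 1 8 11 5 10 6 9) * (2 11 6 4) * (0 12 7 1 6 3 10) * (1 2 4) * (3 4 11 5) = (0 6 9 12 7 2 5)(1 8 4 11 3 10) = [6, 8, 5, 10, 11, 0, 9, 2, 4, 12, 1, 3, 7]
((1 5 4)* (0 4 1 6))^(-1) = (0 6 4)(1 5)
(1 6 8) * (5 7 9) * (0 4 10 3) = (0 4 10 3)(1 6 8)(5 7 9) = [4, 6, 2, 0, 10, 7, 8, 9, 1, 5, 3]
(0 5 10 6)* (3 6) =[5, 1, 2, 6, 4, 10, 0, 7, 8, 9, 3] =(0 5 10 3 6)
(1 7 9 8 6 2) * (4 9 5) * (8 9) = [0, 7, 1, 3, 8, 4, 2, 5, 6, 9] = (9)(1 7 5 4 8 6 2)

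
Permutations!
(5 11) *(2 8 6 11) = (2 8 6 11 5) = [0, 1, 8, 3, 4, 2, 11, 7, 6, 9, 10, 5]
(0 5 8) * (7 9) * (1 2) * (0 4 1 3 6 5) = (1 2 3 6 5 8 4)(7 9) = [0, 2, 3, 6, 1, 8, 5, 9, 4, 7]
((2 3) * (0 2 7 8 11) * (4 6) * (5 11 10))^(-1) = (0 11 5 10 8 7 3 2)(4 6)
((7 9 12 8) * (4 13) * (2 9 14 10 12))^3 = ((2 9)(4 13)(7 14 10 12 8))^3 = (2 9)(4 13)(7 12 14 8 10)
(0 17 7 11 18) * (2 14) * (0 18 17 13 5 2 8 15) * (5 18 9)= (0 13 18 9 5 2 14 8 15)(7 11 17)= [13, 1, 14, 3, 4, 2, 6, 11, 15, 5, 10, 17, 12, 18, 8, 0, 16, 7, 9]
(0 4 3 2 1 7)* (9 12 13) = (0 4 3 2 1 7)(9 12 13) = [4, 7, 1, 2, 3, 5, 6, 0, 8, 12, 10, 11, 13, 9]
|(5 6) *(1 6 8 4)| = 5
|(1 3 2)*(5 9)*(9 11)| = 3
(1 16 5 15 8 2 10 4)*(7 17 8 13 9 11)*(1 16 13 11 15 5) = (1 13 9 15 11 7 17 8 2 10 4 16) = [0, 13, 10, 3, 16, 5, 6, 17, 2, 15, 4, 7, 12, 9, 14, 11, 1, 8]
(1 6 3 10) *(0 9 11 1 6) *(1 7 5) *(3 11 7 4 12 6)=(0 9 7 5 1)(3 10)(4 12 6 11)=[9, 0, 2, 10, 12, 1, 11, 5, 8, 7, 3, 4, 6]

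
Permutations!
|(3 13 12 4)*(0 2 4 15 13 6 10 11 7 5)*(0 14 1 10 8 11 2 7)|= |(0 7 5 14 1 10 2 4 3 6 8 11)(12 15 13)|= 12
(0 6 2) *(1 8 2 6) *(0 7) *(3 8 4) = (0 1 4 3 8 2 7) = [1, 4, 7, 8, 3, 5, 6, 0, 2]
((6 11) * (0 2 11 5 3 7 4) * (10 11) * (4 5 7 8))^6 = ((0 2 10 11 6 7 5 3 8 4))^6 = (0 5 10 8 6)(2 3 11 4 7)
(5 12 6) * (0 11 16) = (0 11 16)(5 12 6) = [11, 1, 2, 3, 4, 12, 5, 7, 8, 9, 10, 16, 6, 13, 14, 15, 0]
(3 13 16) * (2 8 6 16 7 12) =(2 8 6 16 3 13 7 12) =[0, 1, 8, 13, 4, 5, 16, 12, 6, 9, 10, 11, 2, 7, 14, 15, 3]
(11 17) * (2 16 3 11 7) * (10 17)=(2 16 3 11 10 17 7)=[0, 1, 16, 11, 4, 5, 6, 2, 8, 9, 17, 10, 12, 13, 14, 15, 3, 7]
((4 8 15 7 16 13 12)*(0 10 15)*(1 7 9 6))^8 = ((0 10 15 9 6 1 7 16 13 12 4 8))^8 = (0 13 6)(1 10 12)(4 7 15)(8 16 9)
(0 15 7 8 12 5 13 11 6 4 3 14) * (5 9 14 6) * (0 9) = (0 15 7 8 12)(3 6 4)(5 13 11)(9 14) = [15, 1, 2, 6, 3, 13, 4, 8, 12, 14, 10, 5, 0, 11, 9, 7]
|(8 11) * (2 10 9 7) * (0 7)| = 10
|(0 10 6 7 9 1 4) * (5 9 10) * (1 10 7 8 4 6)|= |(0 5 9 10 1 6 8 4)|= 8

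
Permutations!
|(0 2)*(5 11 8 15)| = 4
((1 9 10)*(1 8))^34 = ((1 9 10 8))^34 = (1 10)(8 9)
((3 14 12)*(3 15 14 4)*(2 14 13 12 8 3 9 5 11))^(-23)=(2 14 8 3 4 9 5 11)(12 15 13)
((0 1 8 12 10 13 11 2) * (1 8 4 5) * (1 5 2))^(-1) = ((0 8 12 10 13 11 1 4 2))^(-1) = (0 2 4 1 11 13 10 12 8)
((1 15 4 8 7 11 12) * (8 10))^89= ((1 15 4 10 8 7 11 12))^89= (1 15 4 10 8 7 11 12)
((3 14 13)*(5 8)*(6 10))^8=((3 14 13)(5 8)(6 10))^8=(3 13 14)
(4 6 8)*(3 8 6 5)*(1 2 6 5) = (1 2 6 5 3 8 4) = [0, 2, 6, 8, 1, 3, 5, 7, 4]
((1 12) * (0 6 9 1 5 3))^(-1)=(0 3 5 12 1 9 6)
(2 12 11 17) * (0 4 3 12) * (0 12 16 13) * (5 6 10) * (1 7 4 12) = (0 12 11 17 2 1 7 4 3 16 13)(5 6 10) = [12, 7, 1, 16, 3, 6, 10, 4, 8, 9, 5, 17, 11, 0, 14, 15, 13, 2]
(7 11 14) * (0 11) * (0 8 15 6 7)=(0 11 14)(6 7 8 15)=[11, 1, 2, 3, 4, 5, 7, 8, 15, 9, 10, 14, 12, 13, 0, 6]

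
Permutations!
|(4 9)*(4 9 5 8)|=|(9)(4 5 8)|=3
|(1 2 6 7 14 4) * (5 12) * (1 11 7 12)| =|(1 2 6 12 5)(4 11 7 14)| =20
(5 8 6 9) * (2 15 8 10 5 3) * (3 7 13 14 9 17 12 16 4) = (2 15 8 6 17 12 16 4 3)(5 10)(7 13 14 9) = [0, 1, 15, 2, 3, 10, 17, 13, 6, 7, 5, 11, 16, 14, 9, 8, 4, 12]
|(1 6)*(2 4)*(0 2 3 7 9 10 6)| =9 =|(0 2 4 3 7 9 10 6 1)|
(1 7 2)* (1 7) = [0, 1, 7, 3, 4, 5, 6, 2] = (2 7)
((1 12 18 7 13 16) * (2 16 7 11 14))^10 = (1 11 16 18 2 12 14)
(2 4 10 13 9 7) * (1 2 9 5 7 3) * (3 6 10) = [0, 2, 4, 1, 3, 7, 10, 9, 8, 6, 13, 11, 12, 5] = (1 2 4 3)(5 7 9 6 10 13)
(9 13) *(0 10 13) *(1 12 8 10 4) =(0 4 1 12 8 10 13 9) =[4, 12, 2, 3, 1, 5, 6, 7, 10, 0, 13, 11, 8, 9]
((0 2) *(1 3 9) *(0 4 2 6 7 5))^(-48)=(9)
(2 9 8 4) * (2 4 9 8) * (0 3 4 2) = (0 3 4 2 8 9) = [3, 1, 8, 4, 2, 5, 6, 7, 9, 0]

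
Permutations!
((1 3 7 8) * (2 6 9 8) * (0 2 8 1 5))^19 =(0 2 6 9 1 3 7 8 5)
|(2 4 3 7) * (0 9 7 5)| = 7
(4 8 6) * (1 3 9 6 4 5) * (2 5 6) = (1 3 9 2 5)(4 8) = [0, 3, 5, 9, 8, 1, 6, 7, 4, 2]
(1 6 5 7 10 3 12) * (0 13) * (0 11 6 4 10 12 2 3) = (0 13 11 6 5 7 12 1 4 10)(2 3) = [13, 4, 3, 2, 10, 7, 5, 12, 8, 9, 0, 6, 1, 11]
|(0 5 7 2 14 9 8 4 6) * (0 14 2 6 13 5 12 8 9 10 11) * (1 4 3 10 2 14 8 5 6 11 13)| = |(0 12 5 7 11)(1 4)(2 14)(3 10 13 6 8)| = 10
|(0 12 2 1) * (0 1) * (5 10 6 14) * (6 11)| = |(0 12 2)(5 10 11 6 14)| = 15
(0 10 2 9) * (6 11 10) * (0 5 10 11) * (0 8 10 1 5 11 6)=(1 5)(2 9 11 6 8 10)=[0, 5, 9, 3, 4, 1, 8, 7, 10, 11, 2, 6]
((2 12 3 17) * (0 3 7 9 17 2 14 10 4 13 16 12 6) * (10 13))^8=((0 3 2 6)(4 10)(7 9 17 14 13 16 12))^8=(7 9 17 14 13 16 12)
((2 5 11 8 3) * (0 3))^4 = (0 11 2)(3 8 5)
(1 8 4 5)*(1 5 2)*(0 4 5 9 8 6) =(0 4 2 1 6)(5 9 8) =[4, 6, 1, 3, 2, 9, 0, 7, 5, 8]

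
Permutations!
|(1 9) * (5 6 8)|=|(1 9)(5 6 8)|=6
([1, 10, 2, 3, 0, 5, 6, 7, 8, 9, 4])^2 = [10, 4, 2, 3, 1, 5, 6, 7, 8, 9, 0]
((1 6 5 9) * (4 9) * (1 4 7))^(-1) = ((1 6 5 7)(4 9))^(-1) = (1 7 5 6)(4 9)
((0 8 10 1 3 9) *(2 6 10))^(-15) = ((0 8 2 6 10 1 3 9))^(-15) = (0 8 2 6 10 1 3 9)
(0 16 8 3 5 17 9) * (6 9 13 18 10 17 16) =(0 6 9)(3 5 16 8)(10 17 13 18) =[6, 1, 2, 5, 4, 16, 9, 7, 3, 0, 17, 11, 12, 18, 14, 15, 8, 13, 10]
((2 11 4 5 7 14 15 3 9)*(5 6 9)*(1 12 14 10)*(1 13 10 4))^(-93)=((1 12 14 15 3 5 7 4 6 9 2 11)(10 13))^(-93)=(1 15 7 9)(2 12 3 4)(5 6 11 14)(10 13)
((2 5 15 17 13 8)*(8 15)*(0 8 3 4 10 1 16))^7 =((0 8 2 5 3 4 10 1 16)(13 15 17))^7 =(0 1 4 5 8 16 10 3 2)(13 15 17)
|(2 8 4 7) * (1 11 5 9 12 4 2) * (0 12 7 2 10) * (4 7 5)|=|(0 12 7 1 11 4 2 8 10)(5 9)|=18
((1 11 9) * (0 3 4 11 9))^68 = ((0 3 4 11)(1 9))^68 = (11)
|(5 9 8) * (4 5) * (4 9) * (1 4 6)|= |(1 4 5 6)(8 9)|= 4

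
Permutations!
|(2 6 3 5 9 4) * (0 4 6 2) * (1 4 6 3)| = |(0 6 1 4)(3 5 9)| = 12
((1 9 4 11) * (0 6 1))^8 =(0 1 4)(6 9 11)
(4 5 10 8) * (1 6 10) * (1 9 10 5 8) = (1 6 5 9 10)(4 8) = [0, 6, 2, 3, 8, 9, 5, 7, 4, 10, 1]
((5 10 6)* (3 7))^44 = (5 6 10)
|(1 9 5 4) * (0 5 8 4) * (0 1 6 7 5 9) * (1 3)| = |(0 9 8 4 6 7 5 3 1)| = 9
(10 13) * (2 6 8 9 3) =[0, 1, 6, 2, 4, 5, 8, 7, 9, 3, 13, 11, 12, 10] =(2 6 8 9 3)(10 13)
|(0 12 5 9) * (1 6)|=|(0 12 5 9)(1 6)|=4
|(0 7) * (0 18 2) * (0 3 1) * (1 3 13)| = 6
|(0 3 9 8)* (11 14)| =4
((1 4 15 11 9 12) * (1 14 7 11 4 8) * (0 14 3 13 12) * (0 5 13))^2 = ((0 14 7 11 9 5 13 12 3)(1 8)(4 15))^2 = (15)(0 7 9 13 3 14 11 5 12)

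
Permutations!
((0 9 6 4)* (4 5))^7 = (0 6 4 9 5)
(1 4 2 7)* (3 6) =(1 4 2 7)(3 6) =[0, 4, 7, 6, 2, 5, 3, 1]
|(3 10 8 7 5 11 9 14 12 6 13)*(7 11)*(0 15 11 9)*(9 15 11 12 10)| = 18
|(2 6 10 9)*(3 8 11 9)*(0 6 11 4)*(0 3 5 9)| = |(0 6 10 5 9 2 11)(3 8 4)| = 21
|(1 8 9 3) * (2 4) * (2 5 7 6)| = |(1 8 9 3)(2 4 5 7 6)| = 20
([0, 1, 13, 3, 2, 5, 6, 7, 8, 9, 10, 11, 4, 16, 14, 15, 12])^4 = (2 4 12 16 13)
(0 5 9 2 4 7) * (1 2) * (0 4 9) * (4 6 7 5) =(0 4 5)(1 2 9)(6 7) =[4, 2, 9, 3, 5, 0, 7, 6, 8, 1]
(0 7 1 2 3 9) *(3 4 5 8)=(0 7 1 2 4 5 8 3 9)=[7, 2, 4, 9, 5, 8, 6, 1, 3, 0]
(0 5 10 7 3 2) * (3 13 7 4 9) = [5, 1, 0, 2, 9, 10, 6, 13, 8, 3, 4, 11, 12, 7] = (0 5 10 4 9 3 2)(7 13)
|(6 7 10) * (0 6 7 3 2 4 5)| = 6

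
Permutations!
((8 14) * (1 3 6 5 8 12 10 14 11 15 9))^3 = ((1 3 6 5 8 11 15 9)(10 14 12))^3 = (1 5 15 3 8 9 6 11)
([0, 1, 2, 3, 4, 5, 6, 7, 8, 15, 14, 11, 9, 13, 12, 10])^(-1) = [0, 1, 2, 3, 4, 5, 6, 7, 8, 12, 15, 11, 14, 13, 10, 9]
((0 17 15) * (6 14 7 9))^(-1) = ((0 17 15)(6 14 7 9))^(-1) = (0 15 17)(6 9 7 14)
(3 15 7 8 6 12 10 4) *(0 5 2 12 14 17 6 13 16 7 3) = (0 5 2 12 10 4)(3 15)(6 14 17)(7 8 13 16) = [5, 1, 12, 15, 0, 2, 14, 8, 13, 9, 4, 11, 10, 16, 17, 3, 7, 6]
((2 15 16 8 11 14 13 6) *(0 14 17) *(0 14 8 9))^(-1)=(0 9 16 15 2 6 13 14 17 11 8)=((0 8 11 17 14 13 6 2 15 16 9))^(-1)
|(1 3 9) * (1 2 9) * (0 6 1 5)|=10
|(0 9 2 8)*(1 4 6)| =12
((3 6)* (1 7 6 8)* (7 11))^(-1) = (1 8 3 6 7 11)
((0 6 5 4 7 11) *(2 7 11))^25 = (11)(2 7)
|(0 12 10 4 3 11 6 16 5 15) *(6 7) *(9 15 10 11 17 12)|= |(0 9 15)(3 17 12 11 7 6 16 5 10 4)|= 30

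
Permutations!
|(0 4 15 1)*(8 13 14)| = |(0 4 15 1)(8 13 14)| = 12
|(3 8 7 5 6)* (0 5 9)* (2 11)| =14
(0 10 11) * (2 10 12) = (0 12 2 10 11) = [12, 1, 10, 3, 4, 5, 6, 7, 8, 9, 11, 0, 2]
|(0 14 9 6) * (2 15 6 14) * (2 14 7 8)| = 8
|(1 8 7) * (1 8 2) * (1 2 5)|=|(1 5)(7 8)|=2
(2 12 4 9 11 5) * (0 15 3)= [15, 1, 12, 0, 9, 2, 6, 7, 8, 11, 10, 5, 4, 13, 14, 3]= (0 15 3)(2 12 4 9 11 5)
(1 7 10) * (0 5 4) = (0 5 4)(1 7 10) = [5, 7, 2, 3, 0, 4, 6, 10, 8, 9, 1]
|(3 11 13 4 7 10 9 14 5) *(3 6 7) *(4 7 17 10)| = |(3 11 13 7 4)(5 6 17 10 9 14)| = 30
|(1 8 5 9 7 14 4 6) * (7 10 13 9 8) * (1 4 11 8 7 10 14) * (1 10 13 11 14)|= 30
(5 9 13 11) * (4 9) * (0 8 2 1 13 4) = (0 8 2 1 13 11 5)(4 9) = [8, 13, 1, 3, 9, 0, 6, 7, 2, 4, 10, 5, 12, 11]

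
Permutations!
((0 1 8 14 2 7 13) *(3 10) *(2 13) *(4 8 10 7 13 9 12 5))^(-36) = ((0 1 10 3 7 2 13)(4 8 14 9 12 5))^(-36) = (14)(0 13 2 7 3 10 1)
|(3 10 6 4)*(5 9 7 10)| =|(3 5 9 7 10 6 4)| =7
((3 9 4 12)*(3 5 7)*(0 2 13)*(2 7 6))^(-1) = ((0 7 3 9 4 12 5 6 2 13))^(-1) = (0 13 2 6 5 12 4 9 3 7)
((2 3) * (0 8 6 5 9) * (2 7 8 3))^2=((0 3 7 8 6 5 9))^2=(0 7 6 9 3 8 5)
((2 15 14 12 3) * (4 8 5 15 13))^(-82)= ((2 13 4 8 5 15 14 12 3))^(-82)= (2 3 12 14 15 5 8 4 13)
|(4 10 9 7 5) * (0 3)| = 10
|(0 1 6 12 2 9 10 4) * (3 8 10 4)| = 21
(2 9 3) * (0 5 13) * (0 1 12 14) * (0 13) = [5, 12, 9, 2, 4, 0, 6, 7, 8, 3, 10, 11, 14, 1, 13] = (0 5)(1 12 14 13)(2 9 3)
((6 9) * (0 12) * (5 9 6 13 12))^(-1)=((0 5 9 13 12))^(-1)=(0 12 13 9 5)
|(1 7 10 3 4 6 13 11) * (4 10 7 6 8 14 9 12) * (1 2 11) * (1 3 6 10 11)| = 35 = |(1 10 6 13 3 11 2)(4 8 14 9 12)|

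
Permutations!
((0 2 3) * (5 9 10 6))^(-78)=((0 2 3)(5 9 10 6))^(-78)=(5 10)(6 9)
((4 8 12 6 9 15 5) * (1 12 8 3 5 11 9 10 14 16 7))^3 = (1 10 7 6 16 12 14)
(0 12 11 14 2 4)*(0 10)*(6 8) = (0 12 11 14 2 4 10)(6 8) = [12, 1, 4, 3, 10, 5, 8, 7, 6, 9, 0, 14, 11, 13, 2]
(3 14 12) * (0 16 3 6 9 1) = [16, 0, 2, 14, 4, 5, 9, 7, 8, 1, 10, 11, 6, 13, 12, 15, 3] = (0 16 3 14 12 6 9 1)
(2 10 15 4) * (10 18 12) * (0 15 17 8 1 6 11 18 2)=(0 15 4)(1 6 11 18 12 10 17 8)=[15, 6, 2, 3, 0, 5, 11, 7, 1, 9, 17, 18, 10, 13, 14, 4, 16, 8, 12]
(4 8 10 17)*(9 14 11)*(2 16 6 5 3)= (2 16 6 5 3)(4 8 10 17)(9 14 11)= [0, 1, 16, 2, 8, 3, 5, 7, 10, 14, 17, 9, 12, 13, 11, 15, 6, 4]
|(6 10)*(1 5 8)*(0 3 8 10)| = 7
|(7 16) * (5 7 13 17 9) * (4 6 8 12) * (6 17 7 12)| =|(4 17 9 5 12)(6 8)(7 16 13)| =30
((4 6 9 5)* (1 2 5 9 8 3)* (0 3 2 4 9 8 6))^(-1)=((0 3 1 4)(2 5 9 8))^(-1)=(0 4 1 3)(2 8 9 5)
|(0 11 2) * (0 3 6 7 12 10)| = |(0 11 2 3 6 7 12 10)| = 8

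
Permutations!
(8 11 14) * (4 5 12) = (4 5 12)(8 11 14) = [0, 1, 2, 3, 5, 12, 6, 7, 11, 9, 10, 14, 4, 13, 8]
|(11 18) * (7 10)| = |(7 10)(11 18)| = 2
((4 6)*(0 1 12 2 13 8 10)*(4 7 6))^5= ((0 1 12 2 13 8 10)(6 7))^5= (0 8 2 1 10 13 12)(6 7)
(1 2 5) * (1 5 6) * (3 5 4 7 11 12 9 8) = (1 2 6)(3 5 4 7 11 12 9 8) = [0, 2, 6, 5, 7, 4, 1, 11, 3, 8, 10, 12, 9]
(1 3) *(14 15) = (1 3)(14 15) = [0, 3, 2, 1, 4, 5, 6, 7, 8, 9, 10, 11, 12, 13, 15, 14]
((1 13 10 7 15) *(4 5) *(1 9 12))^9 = (1 10 15 12 13 7 9)(4 5)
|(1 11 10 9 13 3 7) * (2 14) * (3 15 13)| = |(1 11 10 9 3 7)(2 14)(13 15)| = 6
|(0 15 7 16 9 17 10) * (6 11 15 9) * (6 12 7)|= |(0 9 17 10)(6 11 15)(7 16 12)|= 12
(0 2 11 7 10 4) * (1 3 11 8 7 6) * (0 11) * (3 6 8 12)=(0 2 12 3)(1 6)(4 11 8 7 10)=[2, 6, 12, 0, 11, 5, 1, 10, 7, 9, 4, 8, 3]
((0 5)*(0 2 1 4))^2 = (0 2 4 5 1)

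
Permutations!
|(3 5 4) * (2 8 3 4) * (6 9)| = 4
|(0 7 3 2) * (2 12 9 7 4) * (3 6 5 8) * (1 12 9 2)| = 30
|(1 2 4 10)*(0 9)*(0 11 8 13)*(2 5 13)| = 10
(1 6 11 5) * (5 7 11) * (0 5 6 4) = [5, 4, 2, 3, 0, 1, 6, 11, 8, 9, 10, 7] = (0 5 1 4)(7 11)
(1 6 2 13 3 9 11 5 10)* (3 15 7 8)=(1 6 2 13 15 7 8 3 9 11 5 10)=[0, 6, 13, 9, 4, 10, 2, 8, 3, 11, 1, 5, 12, 15, 14, 7]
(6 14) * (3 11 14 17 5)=[0, 1, 2, 11, 4, 3, 17, 7, 8, 9, 10, 14, 12, 13, 6, 15, 16, 5]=(3 11 14 6 17 5)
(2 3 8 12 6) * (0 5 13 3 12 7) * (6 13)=(0 5 6 2 12 13 3 8 7)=[5, 1, 12, 8, 4, 6, 2, 0, 7, 9, 10, 11, 13, 3]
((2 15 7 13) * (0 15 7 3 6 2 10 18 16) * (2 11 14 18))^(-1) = (0 16 18 14 11 6 3 15)(2 10 13 7)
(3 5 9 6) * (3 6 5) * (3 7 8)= (3 7 8)(5 9)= [0, 1, 2, 7, 4, 9, 6, 8, 3, 5]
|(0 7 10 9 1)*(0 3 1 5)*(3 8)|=15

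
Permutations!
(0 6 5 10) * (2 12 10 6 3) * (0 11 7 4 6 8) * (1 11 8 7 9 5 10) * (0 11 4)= (0 3 2 12 1 4 6 10 8 11 9 5 7)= [3, 4, 12, 2, 6, 7, 10, 0, 11, 5, 8, 9, 1]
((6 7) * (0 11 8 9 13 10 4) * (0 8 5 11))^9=((4 8 9 13 10)(5 11)(6 7))^9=(4 10 13 9 8)(5 11)(6 7)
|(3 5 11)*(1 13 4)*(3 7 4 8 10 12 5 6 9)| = 9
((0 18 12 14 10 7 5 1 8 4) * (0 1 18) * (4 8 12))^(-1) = ((1 12 14 10 7 5 18 4))^(-1) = (1 4 18 5 7 10 14 12)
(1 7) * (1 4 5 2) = (1 7 4 5 2) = [0, 7, 1, 3, 5, 2, 6, 4]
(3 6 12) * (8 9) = [0, 1, 2, 6, 4, 5, 12, 7, 9, 8, 10, 11, 3] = (3 6 12)(8 9)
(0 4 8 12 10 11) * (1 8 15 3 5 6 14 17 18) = (0 4 15 3 5 6 14 17 18 1 8 12 10 11) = [4, 8, 2, 5, 15, 6, 14, 7, 12, 9, 11, 0, 10, 13, 17, 3, 16, 18, 1]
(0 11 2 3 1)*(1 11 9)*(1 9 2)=(0 2 3 11 1)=[2, 0, 3, 11, 4, 5, 6, 7, 8, 9, 10, 1]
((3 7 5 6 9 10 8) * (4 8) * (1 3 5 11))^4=((1 3 7 11)(4 8 5 6 9 10))^4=(11)(4 9 5)(6 8 10)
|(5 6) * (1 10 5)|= |(1 10 5 6)|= 4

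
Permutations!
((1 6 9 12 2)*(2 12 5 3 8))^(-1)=(12)(1 2 8 3 5 9 6)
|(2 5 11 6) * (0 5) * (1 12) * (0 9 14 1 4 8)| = |(0 5 11 6 2 9 14 1 12 4 8)| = 11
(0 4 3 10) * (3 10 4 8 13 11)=(0 8 13 11 3 4 10)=[8, 1, 2, 4, 10, 5, 6, 7, 13, 9, 0, 3, 12, 11]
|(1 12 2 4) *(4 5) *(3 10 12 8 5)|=|(1 8 5 4)(2 3 10 12)|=4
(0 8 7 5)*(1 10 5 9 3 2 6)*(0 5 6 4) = (0 8 7 9 3 2 4)(1 10 6) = [8, 10, 4, 2, 0, 5, 1, 9, 7, 3, 6]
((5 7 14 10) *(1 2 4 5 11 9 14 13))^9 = (1 5)(2 7)(4 13)(9 14 10 11)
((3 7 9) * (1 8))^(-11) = ((1 8)(3 7 9))^(-11) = (1 8)(3 7 9)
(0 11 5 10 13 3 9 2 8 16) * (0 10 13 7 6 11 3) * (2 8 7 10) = (0 3 9 8 16 2 7 6 11 5 13) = [3, 1, 7, 9, 4, 13, 11, 6, 16, 8, 10, 5, 12, 0, 14, 15, 2]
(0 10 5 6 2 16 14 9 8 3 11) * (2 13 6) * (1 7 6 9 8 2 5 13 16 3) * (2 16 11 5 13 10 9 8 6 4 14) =(0 9 16 2 3 5 13 8 1 7 4 14 6 11) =[9, 7, 3, 5, 14, 13, 11, 4, 1, 16, 10, 0, 12, 8, 6, 15, 2]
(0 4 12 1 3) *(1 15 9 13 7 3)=(0 4 12 15 9 13 7 3)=[4, 1, 2, 0, 12, 5, 6, 3, 8, 13, 10, 11, 15, 7, 14, 9]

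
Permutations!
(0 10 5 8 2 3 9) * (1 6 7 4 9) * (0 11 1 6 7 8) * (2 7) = (0 10 5)(1 2 3 6 8 7 4 9 11) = [10, 2, 3, 6, 9, 0, 8, 4, 7, 11, 5, 1]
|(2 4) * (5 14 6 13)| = |(2 4)(5 14 6 13)| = 4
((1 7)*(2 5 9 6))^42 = (2 9)(5 6) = ((1 7)(2 5 9 6))^42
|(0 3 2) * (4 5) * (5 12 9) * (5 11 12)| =6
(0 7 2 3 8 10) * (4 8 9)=[7, 1, 3, 9, 8, 5, 6, 2, 10, 4, 0]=(0 7 2 3 9 4 8 10)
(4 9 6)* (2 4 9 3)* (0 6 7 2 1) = (0 6 9 7 2 4 3 1) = [6, 0, 4, 1, 3, 5, 9, 2, 8, 7]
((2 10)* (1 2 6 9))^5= (10)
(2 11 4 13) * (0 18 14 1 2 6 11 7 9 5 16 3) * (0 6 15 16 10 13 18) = (1 2 7 9 5 10 13 15 16 3 6 11 4 18 14) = [0, 2, 7, 6, 18, 10, 11, 9, 8, 5, 13, 4, 12, 15, 1, 16, 3, 17, 14]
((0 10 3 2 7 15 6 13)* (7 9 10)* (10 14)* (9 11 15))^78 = (0 7 9 14 10 3 2 11 15 6 13)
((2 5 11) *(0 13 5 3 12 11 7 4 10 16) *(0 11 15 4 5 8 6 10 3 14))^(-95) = ((0 13 8 6 10 16 11 2 14)(3 12 15 4)(5 7))^(-95) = (0 10 14 6 2 8 11 13 16)(3 12 15 4)(5 7)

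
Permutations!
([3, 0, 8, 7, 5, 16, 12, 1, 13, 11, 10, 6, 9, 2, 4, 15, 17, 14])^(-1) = [1, 7, 13, 0, 14, 4, 11, 3, 2, 12, 10, 9, 6, 8, 17, 15, 5, 16]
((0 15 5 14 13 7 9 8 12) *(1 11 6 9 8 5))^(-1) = (0 12 8 7 13 14 5 9 6 11 1 15)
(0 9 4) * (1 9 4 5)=(0 4)(1 9 5)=[4, 9, 2, 3, 0, 1, 6, 7, 8, 5]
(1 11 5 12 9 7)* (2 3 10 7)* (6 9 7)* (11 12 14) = (1 12 7)(2 3 10 6 9)(5 14 11) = [0, 12, 3, 10, 4, 14, 9, 1, 8, 2, 6, 5, 7, 13, 11]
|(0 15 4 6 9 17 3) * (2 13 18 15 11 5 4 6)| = 12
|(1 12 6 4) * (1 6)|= |(1 12)(4 6)|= 2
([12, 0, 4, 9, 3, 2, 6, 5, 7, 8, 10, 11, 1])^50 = (0 1 12)(2 4 3 9 8 7 5)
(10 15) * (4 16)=[0, 1, 2, 3, 16, 5, 6, 7, 8, 9, 15, 11, 12, 13, 14, 10, 4]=(4 16)(10 15)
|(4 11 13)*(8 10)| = |(4 11 13)(8 10)| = 6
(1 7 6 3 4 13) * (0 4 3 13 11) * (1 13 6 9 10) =(13)(0 4 11)(1 7 9 10) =[4, 7, 2, 3, 11, 5, 6, 9, 8, 10, 1, 0, 12, 13]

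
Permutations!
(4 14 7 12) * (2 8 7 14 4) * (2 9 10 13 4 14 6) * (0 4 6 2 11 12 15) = (0 4 14 2 8 7 15)(6 11 12 9 10 13) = [4, 1, 8, 3, 14, 5, 11, 15, 7, 10, 13, 12, 9, 6, 2, 0]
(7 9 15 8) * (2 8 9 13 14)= (2 8 7 13 14)(9 15)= [0, 1, 8, 3, 4, 5, 6, 13, 7, 15, 10, 11, 12, 14, 2, 9]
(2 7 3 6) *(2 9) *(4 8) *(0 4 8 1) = [4, 0, 7, 6, 1, 5, 9, 3, 8, 2] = (0 4 1)(2 7 3 6 9)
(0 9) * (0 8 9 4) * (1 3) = [4, 3, 2, 1, 0, 5, 6, 7, 9, 8] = (0 4)(1 3)(8 9)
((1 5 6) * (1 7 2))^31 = ((1 5 6 7 2))^31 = (1 5 6 7 2)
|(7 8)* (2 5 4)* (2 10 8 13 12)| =8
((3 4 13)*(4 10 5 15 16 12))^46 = ((3 10 5 15 16 12 4 13))^46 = (3 4 16 5)(10 13 12 15)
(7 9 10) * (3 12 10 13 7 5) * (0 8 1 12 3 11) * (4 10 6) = (0 8 1 12 6 4 10 5 11)(7 9 13) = [8, 12, 2, 3, 10, 11, 4, 9, 1, 13, 5, 0, 6, 7]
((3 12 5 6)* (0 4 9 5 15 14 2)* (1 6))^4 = ((0 4 9 5 1 6 3 12 15 14 2))^4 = (0 1 15 4 6 14 9 3 2 5 12)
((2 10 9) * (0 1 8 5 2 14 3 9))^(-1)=(0 10 2 5 8 1)(3 14 9)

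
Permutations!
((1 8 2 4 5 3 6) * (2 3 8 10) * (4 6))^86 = ((1 10 2 6)(3 4 5 8))^86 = (1 2)(3 5)(4 8)(6 10)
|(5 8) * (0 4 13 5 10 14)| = 7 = |(0 4 13 5 8 10 14)|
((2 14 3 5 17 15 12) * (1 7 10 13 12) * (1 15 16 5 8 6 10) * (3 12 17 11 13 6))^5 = ((1 7)(2 14 12)(3 8)(5 11 13 17 16)(6 10))^5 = (17)(1 7)(2 12 14)(3 8)(6 10)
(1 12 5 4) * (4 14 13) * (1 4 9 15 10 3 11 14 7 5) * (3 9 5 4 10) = [0, 12, 2, 11, 10, 7, 6, 4, 8, 15, 9, 14, 1, 5, 13, 3] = (1 12)(3 11 14 13 5 7 4 10 9 15)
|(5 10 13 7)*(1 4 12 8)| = |(1 4 12 8)(5 10 13 7)| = 4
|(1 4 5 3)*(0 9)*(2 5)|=|(0 9)(1 4 2 5 3)|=10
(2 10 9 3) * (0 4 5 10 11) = (0 4 5 10 9 3 2 11) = [4, 1, 11, 2, 5, 10, 6, 7, 8, 3, 9, 0]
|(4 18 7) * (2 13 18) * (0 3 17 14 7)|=|(0 3 17 14 7 4 2 13 18)|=9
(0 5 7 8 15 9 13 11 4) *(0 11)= (0 5 7 8 15 9 13)(4 11)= [5, 1, 2, 3, 11, 7, 6, 8, 15, 13, 10, 4, 12, 0, 14, 9]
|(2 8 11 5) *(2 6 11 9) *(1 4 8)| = |(1 4 8 9 2)(5 6 11)| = 15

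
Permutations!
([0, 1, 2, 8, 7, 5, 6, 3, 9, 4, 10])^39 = (10)(3 7 4 9 8)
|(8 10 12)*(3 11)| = 6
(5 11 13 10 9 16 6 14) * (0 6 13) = [6, 1, 2, 3, 4, 11, 14, 7, 8, 16, 9, 0, 12, 10, 5, 15, 13] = (0 6 14 5 11)(9 16 13 10)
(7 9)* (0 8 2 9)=(0 8 2 9 7)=[8, 1, 9, 3, 4, 5, 6, 0, 2, 7]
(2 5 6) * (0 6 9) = (0 6 2 5 9) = [6, 1, 5, 3, 4, 9, 2, 7, 8, 0]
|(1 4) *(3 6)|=2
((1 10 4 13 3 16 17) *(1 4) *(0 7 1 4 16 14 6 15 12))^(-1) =(0 12 15 6 14 3 13 4 10 1 7)(16 17)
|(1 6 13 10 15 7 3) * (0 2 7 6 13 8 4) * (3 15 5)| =35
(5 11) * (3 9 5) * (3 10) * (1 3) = (1 3 9 5 11 10) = [0, 3, 2, 9, 4, 11, 6, 7, 8, 5, 1, 10]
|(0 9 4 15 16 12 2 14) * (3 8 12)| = 10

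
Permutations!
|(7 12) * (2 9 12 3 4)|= |(2 9 12 7 3 4)|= 6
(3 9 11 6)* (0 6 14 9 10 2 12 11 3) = (0 6)(2 12 11 14 9 3 10) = [6, 1, 12, 10, 4, 5, 0, 7, 8, 3, 2, 14, 11, 13, 9]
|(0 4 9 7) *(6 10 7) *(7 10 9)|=|(10)(0 4 7)(6 9)|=6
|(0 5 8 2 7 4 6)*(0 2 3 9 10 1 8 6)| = 30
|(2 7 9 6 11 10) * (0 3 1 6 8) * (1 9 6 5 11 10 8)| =28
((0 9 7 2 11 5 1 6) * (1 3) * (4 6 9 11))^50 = ((0 11 5 3 1 9 7 2 4 6))^50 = (11)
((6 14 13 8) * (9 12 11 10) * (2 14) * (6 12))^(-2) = (2 9 11 8 14 6 10 12 13)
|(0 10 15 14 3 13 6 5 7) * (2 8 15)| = |(0 10 2 8 15 14 3 13 6 5 7)| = 11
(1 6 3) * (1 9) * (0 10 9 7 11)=(0 10 9 1 6 3 7 11)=[10, 6, 2, 7, 4, 5, 3, 11, 8, 1, 9, 0]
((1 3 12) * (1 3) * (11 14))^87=(3 12)(11 14)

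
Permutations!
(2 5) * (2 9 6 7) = (2 5 9 6 7) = [0, 1, 5, 3, 4, 9, 7, 2, 8, 6]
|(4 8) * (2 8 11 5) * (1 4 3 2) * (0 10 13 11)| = 21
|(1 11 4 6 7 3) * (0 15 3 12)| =9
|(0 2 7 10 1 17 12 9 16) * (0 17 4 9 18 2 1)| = 11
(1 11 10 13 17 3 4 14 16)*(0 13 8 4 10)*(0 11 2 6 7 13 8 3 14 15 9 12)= (0 8 4 15 9 12)(1 2 6 7 13 17 14 16)(3 10)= [8, 2, 6, 10, 15, 5, 7, 13, 4, 12, 3, 11, 0, 17, 16, 9, 1, 14]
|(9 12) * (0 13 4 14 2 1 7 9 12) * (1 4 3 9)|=12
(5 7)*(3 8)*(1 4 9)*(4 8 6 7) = (1 8 3 6 7 5 4 9) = [0, 8, 2, 6, 9, 4, 7, 5, 3, 1]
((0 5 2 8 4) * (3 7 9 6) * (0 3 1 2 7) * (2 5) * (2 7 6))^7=((0 7 9 2 8 4 3)(1 5 6))^7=(9)(1 5 6)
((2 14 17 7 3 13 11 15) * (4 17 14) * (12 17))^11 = (2 12 7 13 15 4 17 3 11)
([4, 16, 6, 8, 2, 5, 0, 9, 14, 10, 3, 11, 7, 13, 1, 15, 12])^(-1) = (0 6 2 4)(1 14 8 3 10 9 7 12 16)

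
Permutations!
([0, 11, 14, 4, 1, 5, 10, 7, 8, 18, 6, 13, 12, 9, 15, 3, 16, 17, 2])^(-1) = [0, 4, 18, 15, 3, 5, 10, 7, 8, 13, 6, 1, 12, 11, 2, 14, 16, 17, 9]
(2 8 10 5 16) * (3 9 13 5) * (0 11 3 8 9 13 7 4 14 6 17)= (0 11 3 13 5 16 2 9 7 4 14 6 17)(8 10)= [11, 1, 9, 13, 14, 16, 17, 4, 10, 7, 8, 3, 12, 5, 6, 15, 2, 0]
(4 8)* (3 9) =[0, 1, 2, 9, 8, 5, 6, 7, 4, 3] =(3 9)(4 8)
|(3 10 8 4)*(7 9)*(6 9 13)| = 4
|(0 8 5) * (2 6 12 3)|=12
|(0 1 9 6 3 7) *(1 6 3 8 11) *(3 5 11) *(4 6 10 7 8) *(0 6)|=20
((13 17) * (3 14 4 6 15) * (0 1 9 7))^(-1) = ((0 1 9 7)(3 14 4 6 15)(13 17))^(-1) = (0 7 9 1)(3 15 6 4 14)(13 17)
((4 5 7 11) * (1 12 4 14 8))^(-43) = ((1 12 4 5 7 11 14 8))^(-43) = (1 11 4 8 7 12 14 5)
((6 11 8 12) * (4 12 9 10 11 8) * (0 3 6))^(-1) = ((0 3 6 8 9 10 11 4 12))^(-1) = (0 12 4 11 10 9 8 6 3)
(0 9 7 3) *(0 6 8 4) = (0 9 7 3 6 8 4) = [9, 1, 2, 6, 0, 5, 8, 3, 4, 7]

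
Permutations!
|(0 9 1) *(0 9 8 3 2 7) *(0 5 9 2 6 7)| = 9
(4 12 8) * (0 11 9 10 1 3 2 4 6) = (0 11 9 10 1 3 2 4 12 8 6) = [11, 3, 4, 2, 12, 5, 0, 7, 6, 10, 1, 9, 8]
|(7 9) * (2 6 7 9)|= 3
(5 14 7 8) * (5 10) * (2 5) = (2 5 14 7 8 10) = [0, 1, 5, 3, 4, 14, 6, 8, 10, 9, 2, 11, 12, 13, 7]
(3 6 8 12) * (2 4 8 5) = (2 4 8 12 3 6 5) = [0, 1, 4, 6, 8, 2, 5, 7, 12, 9, 10, 11, 3]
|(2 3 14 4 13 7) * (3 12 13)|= 12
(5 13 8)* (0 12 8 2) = (0 12 8 5 13 2) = [12, 1, 0, 3, 4, 13, 6, 7, 5, 9, 10, 11, 8, 2]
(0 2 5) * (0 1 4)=(0 2 5 1 4)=[2, 4, 5, 3, 0, 1]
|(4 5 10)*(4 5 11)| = 2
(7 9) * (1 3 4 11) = [0, 3, 2, 4, 11, 5, 6, 9, 8, 7, 10, 1] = (1 3 4 11)(7 9)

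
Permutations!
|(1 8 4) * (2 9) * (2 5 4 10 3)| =|(1 8 10 3 2 9 5 4)| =8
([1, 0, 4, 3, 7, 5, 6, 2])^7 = [1, 0, 4, 3, 7, 5, 6, 2]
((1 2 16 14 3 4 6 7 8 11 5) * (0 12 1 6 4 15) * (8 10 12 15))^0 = ((0 15)(1 2 16 14 3 8 11 5 6 7 10 12))^0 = (16)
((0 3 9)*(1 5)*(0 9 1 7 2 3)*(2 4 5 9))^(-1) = ((1 9 2 3)(4 5 7))^(-1) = (1 3 2 9)(4 7 5)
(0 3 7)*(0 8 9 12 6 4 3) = (3 7 8 9 12 6 4) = [0, 1, 2, 7, 3, 5, 4, 8, 9, 12, 10, 11, 6]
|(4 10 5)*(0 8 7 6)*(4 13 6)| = |(0 8 7 4 10 5 13 6)| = 8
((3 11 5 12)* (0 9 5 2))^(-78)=((0 9 5 12 3 11 2))^(-78)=(0 2 11 3 12 5 9)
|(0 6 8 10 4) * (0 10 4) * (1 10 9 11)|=8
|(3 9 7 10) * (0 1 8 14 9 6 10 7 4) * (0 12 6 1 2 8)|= 11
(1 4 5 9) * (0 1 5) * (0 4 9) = [1, 9, 2, 3, 4, 0, 6, 7, 8, 5] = (0 1 9 5)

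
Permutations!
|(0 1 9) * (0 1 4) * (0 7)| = 6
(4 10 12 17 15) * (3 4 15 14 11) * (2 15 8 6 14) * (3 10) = (2 15 8 6 14 11 10 12 17)(3 4) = [0, 1, 15, 4, 3, 5, 14, 7, 6, 9, 12, 10, 17, 13, 11, 8, 16, 2]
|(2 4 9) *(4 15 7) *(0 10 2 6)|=8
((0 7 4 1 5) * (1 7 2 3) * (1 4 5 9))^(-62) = ((0 2 3 4 7 5)(1 9))^(-62) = (9)(0 7 3)(2 5 4)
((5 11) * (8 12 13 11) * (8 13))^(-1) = (5 11 13)(8 12) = ((5 13 11)(8 12))^(-1)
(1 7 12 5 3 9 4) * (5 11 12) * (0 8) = (0 8)(1 7 5 3 9 4)(11 12) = [8, 7, 2, 9, 1, 3, 6, 5, 0, 4, 10, 12, 11]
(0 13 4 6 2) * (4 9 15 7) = (0 13 9 15 7 4 6 2) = [13, 1, 0, 3, 6, 5, 2, 4, 8, 15, 10, 11, 12, 9, 14, 7]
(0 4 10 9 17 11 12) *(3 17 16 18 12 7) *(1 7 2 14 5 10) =[4, 7, 14, 17, 1, 10, 6, 3, 8, 16, 9, 2, 0, 13, 5, 15, 18, 11, 12] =(0 4 1 7 3 17 11 2 14 5 10 9 16 18 12)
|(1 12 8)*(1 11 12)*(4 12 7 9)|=|(4 12 8 11 7 9)|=6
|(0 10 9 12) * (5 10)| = 5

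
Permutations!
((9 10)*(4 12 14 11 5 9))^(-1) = (4 10 9 5 11 14 12)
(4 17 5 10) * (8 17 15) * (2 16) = (2 16)(4 15 8 17 5 10) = [0, 1, 16, 3, 15, 10, 6, 7, 17, 9, 4, 11, 12, 13, 14, 8, 2, 5]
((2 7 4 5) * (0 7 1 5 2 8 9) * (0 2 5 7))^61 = ((1 7 4 5 8 9 2))^61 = (1 9 5 7 2 8 4)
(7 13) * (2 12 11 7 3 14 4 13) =(2 12 11 7)(3 14 4 13) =[0, 1, 12, 14, 13, 5, 6, 2, 8, 9, 10, 7, 11, 3, 4]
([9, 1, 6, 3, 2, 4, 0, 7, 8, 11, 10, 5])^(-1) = (0 6 2 4 5 11 9)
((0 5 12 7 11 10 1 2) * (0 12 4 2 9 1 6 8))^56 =(0 11 4 6 12)(2 8 7 5 10)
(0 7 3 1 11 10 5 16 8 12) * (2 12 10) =(0 7 3 1 11 2 12)(5 16 8 10) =[7, 11, 12, 1, 4, 16, 6, 3, 10, 9, 5, 2, 0, 13, 14, 15, 8]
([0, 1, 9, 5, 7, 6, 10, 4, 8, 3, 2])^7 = (2 9 3 5 6 10)(4 7)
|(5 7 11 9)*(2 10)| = |(2 10)(5 7 11 9)| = 4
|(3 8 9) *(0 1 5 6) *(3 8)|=|(0 1 5 6)(8 9)|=4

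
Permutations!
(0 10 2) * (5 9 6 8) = (0 10 2)(5 9 6 8) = [10, 1, 0, 3, 4, 9, 8, 7, 5, 6, 2]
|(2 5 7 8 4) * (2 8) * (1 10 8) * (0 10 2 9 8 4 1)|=6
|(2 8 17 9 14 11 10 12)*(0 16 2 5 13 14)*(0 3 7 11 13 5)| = 22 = |(0 16 2 8 17 9 3 7 11 10 12)(13 14)|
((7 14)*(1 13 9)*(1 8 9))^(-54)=(14)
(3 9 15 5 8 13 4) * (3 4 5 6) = (3 9 15 6)(5 8 13) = [0, 1, 2, 9, 4, 8, 3, 7, 13, 15, 10, 11, 12, 5, 14, 6]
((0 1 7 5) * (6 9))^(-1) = (0 5 7 1)(6 9)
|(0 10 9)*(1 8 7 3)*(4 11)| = 12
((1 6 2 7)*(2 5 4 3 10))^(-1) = ((1 6 5 4 3 10 2 7))^(-1) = (1 7 2 10 3 4 5 6)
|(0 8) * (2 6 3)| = 6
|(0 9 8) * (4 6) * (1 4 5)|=|(0 9 8)(1 4 6 5)|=12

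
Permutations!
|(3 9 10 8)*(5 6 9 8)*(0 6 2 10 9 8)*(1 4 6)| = 6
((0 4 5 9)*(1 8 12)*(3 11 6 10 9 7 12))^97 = (0 4 5 7 12 1 8 3 11 6 10 9)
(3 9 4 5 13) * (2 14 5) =[0, 1, 14, 9, 2, 13, 6, 7, 8, 4, 10, 11, 12, 3, 5] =(2 14 5 13 3 9 4)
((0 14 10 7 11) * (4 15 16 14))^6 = ((0 4 15 16 14 10 7 11))^6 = (0 7 14 15)(4 11 10 16)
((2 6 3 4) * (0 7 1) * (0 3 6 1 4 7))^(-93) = ((1 3 7 4 2))^(-93) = (1 7 2 3 4)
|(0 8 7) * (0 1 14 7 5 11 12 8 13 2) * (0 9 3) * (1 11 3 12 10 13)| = 13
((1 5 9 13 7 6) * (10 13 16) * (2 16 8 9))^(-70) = (1 2 10 7)(5 16 13 6)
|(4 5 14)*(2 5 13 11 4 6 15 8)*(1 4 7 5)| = 11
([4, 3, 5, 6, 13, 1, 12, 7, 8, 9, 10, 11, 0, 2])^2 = [13, 6, 1, 12, 2, 3, 0, 7, 8, 9, 10, 11, 4, 5]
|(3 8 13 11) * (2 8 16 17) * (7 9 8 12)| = 10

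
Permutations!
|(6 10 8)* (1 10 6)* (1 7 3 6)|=6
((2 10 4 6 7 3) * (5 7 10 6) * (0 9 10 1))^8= ((0 9 10 4 5 7 3 2 6 1))^8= (0 6 3 5 10)(1 2 7 4 9)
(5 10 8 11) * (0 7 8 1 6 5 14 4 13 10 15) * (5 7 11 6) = (0 11 14 4 13 10 1 5 15)(6 7 8) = [11, 5, 2, 3, 13, 15, 7, 8, 6, 9, 1, 14, 12, 10, 4, 0]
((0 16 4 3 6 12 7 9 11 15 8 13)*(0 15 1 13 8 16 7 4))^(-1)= (0 16 15 13 1 11 9 7)(3 4 12 6)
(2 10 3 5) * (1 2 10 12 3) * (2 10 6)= (1 10)(2 12 3 5 6)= [0, 10, 12, 5, 4, 6, 2, 7, 8, 9, 1, 11, 3]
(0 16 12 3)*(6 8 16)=[6, 1, 2, 0, 4, 5, 8, 7, 16, 9, 10, 11, 3, 13, 14, 15, 12]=(0 6 8 16 12 3)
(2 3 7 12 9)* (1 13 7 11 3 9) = (1 13 7 12)(2 9)(3 11) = [0, 13, 9, 11, 4, 5, 6, 12, 8, 2, 10, 3, 1, 7]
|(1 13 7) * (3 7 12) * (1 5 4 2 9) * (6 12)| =10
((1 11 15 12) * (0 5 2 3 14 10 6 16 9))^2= (0 2 14 6 9 5 3 10 16)(1 15)(11 12)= ((0 5 2 3 14 10 6 16 9)(1 11 15 12))^2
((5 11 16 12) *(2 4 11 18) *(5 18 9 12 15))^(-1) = ((2 4 11 16 15 5 9 12 18))^(-1) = (2 18 12 9 5 15 16 11 4)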